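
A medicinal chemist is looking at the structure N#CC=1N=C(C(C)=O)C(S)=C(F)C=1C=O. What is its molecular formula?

C9H5FN2O2S

Walk through each heavy atom and fill implicit hydrogens from standard valence (C 4, N 3, O 2, S 2, halogen 1):
  atom 1: N, bond orders sum to 3 (valence 3) → 0 H
  atom 2: C, bond orders sum to 4 (valence 4) → 0 H
  atom 3: C, bond orders sum to 4 (valence 4) → 0 H
  atom 4: N, bond orders sum to 3 (valence 3) → 0 H
  atom 5: C, bond orders sum to 4 (valence 4) → 0 H
  atom 6: C, bond orders sum to 4 (valence 4) → 0 H
  atom 7: C, bond orders sum to 1 (valence 4) → 3 H
  atom 8: O, bond orders sum to 2 (valence 2) → 0 H
  atom 9: C, bond orders sum to 4 (valence 4) → 0 H
  atom 10: S, bond orders sum to 1 (valence 2) → 1 H
  atom 11: C, bond orders sum to 4 (valence 4) → 0 H
  atom 12: F (halogen, monovalent) → 0 H
  atom 13: C, bond orders sum to 4 (valence 4) → 0 H
  atom 14: C, bond orders sum to 3 (valence 4) → 1 H
  atom 15: O, bond orders sum to 2 (valence 2) → 0 H
Totals → C:9, H:5, F:1, N:2, O:2, S:1.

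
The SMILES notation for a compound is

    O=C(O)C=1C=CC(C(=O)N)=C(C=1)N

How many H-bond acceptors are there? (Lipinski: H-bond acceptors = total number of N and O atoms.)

5

N atoms: 2; O atoms: 3.
Lipinski HBA = 2 + 3 = 5.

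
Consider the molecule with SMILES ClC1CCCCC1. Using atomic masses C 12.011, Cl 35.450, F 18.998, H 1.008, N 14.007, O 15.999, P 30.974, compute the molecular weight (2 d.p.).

118.60 g/mol

First, the molecular formula is C6H11Cl (counting implicit H from valence).
  C: 6 × 12.011 = 72.066
  Cl: 1 × 35.450 = 35.450
  H: 11 × 1.008 = 11.088
Sum: 6×12.011 + 1×35.450 + 11×1.008 = 118.604 → 118.60 g/mol.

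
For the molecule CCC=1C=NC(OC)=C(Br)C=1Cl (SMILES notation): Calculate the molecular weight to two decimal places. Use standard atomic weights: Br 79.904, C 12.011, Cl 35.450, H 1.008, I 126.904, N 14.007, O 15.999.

250.52 g/mol

First, the molecular formula is C8H9BrClNO (counting implicit H from valence).
  Br: 1 × 79.904 = 79.904
  C: 8 × 12.011 = 96.088
  Cl: 1 × 35.450 = 35.450
  H: 9 × 1.008 = 9.072
  N: 1 × 14.007 = 14.007
  O: 1 × 15.999 = 15.999
Sum: 1×79.904 + 8×12.011 + 1×35.450 + 9×1.008 + 1×14.007 + 1×15.999 = 250.520 → 250.52 g/mol.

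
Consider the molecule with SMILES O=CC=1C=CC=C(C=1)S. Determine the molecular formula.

C7H6OS

Walk through each heavy atom and fill implicit hydrogens from standard valence (C 4, N 3, O 2, S 2, halogen 1):
  atom 1: O, bond orders sum to 2 (valence 2) → 0 H
  atom 2: C, bond orders sum to 3 (valence 4) → 1 H
  atom 3: C, bond orders sum to 4 (valence 4) → 0 H
  atom 4: C, bond orders sum to 3 (valence 4) → 1 H
  atom 5: C, bond orders sum to 3 (valence 4) → 1 H
  atom 6: C, bond orders sum to 3 (valence 4) → 1 H
  atom 7: C, bond orders sum to 4 (valence 4) → 0 H
  atom 8: C, bond orders sum to 3 (valence 4) → 1 H
  atom 9: S, bond orders sum to 1 (valence 2) → 1 H
Totals → C:7, H:6, O:1, S:1.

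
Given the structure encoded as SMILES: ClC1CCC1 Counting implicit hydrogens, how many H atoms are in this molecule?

7

Walk through each heavy atom and fill implicit hydrogens from standard valence (C 4, N 3, O 2, S 2, halogen 1):
  atom 1: Cl (halogen, monovalent) → 0 H
  atom 2: C, bond orders sum to 3 (valence 4) → 1 H
  atom 3: C, bond orders sum to 2 (valence 4) → 2 H
  atom 4: C, bond orders sum to 2 (valence 4) → 2 H
  atom 5: C, bond orders sum to 2 (valence 4) → 2 H
Total hydrogens: 7.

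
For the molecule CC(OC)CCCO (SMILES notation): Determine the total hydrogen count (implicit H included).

14

Walk through each heavy atom and fill implicit hydrogens from standard valence (C 4, N 3, O 2, S 2, halogen 1):
  atom 1: C, bond orders sum to 1 (valence 4) → 3 H
  atom 2: C, bond orders sum to 3 (valence 4) → 1 H
  atom 3: O, bond orders sum to 2 (valence 2) → 0 H
  atom 4: C, bond orders sum to 1 (valence 4) → 3 H
  atom 5: C, bond orders sum to 2 (valence 4) → 2 H
  atom 6: C, bond orders sum to 2 (valence 4) → 2 H
  atom 7: C, bond orders sum to 2 (valence 4) → 2 H
  atom 8: O, bond orders sum to 1 (valence 2) → 1 H
Total hydrogens: 14.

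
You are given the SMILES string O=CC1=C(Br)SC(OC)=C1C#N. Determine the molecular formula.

Walk through each heavy atom and fill implicit hydrogens from standard valence (C 4, N 3, O 2, S 2, halogen 1):
  atom 1: O, bond orders sum to 2 (valence 2) → 0 H
  atom 2: C, bond orders sum to 3 (valence 4) → 1 H
  atom 3: C, bond orders sum to 4 (valence 4) → 0 H
  atom 4: C, bond orders sum to 4 (valence 4) → 0 H
  atom 5: Br (halogen, monovalent) → 0 H
  atom 6: S, bond orders sum to 2 (valence 2) → 0 H
  atom 7: C, bond orders sum to 4 (valence 4) → 0 H
  atom 8: O, bond orders sum to 2 (valence 2) → 0 H
  atom 9: C, bond orders sum to 1 (valence 4) → 3 H
  atom 10: C, bond orders sum to 4 (valence 4) → 0 H
  atom 11: C, bond orders sum to 4 (valence 4) → 0 H
  atom 12: N, bond orders sum to 3 (valence 3) → 0 H
Totals → C:7, H:4, Br:1, N:1, O:2, S:1.

C7H4BrNO2S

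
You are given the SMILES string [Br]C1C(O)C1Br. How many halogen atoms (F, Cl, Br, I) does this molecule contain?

2

Halogen atoms appear at heavy-atom positions 1, 6 (2×Br).
Other groups present: 1 hydroxyl.
Halogen count: 2.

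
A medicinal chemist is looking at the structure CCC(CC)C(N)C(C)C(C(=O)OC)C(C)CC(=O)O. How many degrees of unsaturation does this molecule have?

2

Molecular formula: C15H29NO4.
DoU = (2C + 2 + N − H − X) / 2, where X is the halogen count and O/S are ignored.
    = (2·15 + 2 + 1 − 29 − 0) / 2 = 4 / 2 = 2.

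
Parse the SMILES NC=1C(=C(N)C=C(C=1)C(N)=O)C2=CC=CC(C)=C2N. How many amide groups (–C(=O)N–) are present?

The amide motif appears at heavy-atom position 9 in the SMILES.
Other groups present: 3 primary amine.
Amide count: 1.

1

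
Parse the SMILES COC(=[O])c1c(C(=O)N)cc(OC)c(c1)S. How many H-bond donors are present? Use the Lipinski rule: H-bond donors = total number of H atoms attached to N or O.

Donors: find every N or O and count the H atoms it carries.
  atom 2 (O): bond orders sum to 2 → 0 H
  atom 4 (O): bond orders sum to 2 → 0 H
  atom 8 (O): bond orders sum to 2 → 0 H
  atom 9 (N): bond orders sum to 1 → 2 H
  atom 12 (O): bond orders sum to 2 → 0 H
Lipinski HBD = 2.

2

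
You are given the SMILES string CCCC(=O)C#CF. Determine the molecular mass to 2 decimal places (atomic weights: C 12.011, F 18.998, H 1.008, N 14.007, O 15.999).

First, the molecular formula is C6H7FO (counting implicit H from valence).
  C: 6 × 12.011 = 72.066
  F: 1 × 18.998 = 18.998
  H: 7 × 1.008 = 7.056
  O: 1 × 15.999 = 15.999
Sum: 6×12.011 + 1×18.998 + 7×1.008 + 1×15.999 = 114.119 → 114.12 g/mol.

114.12 g/mol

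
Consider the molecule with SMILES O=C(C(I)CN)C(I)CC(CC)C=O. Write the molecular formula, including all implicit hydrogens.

C9H15I2NO2

Walk through each heavy atom and fill implicit hydrogens from standard valence (C 4, N 3, O 2, S 2, halogen 1):
  atom 1: O, bond orders sum to 2 (valence 2) → 0 H
  atom 2: C, bond orders sum to 4 (valence 4) → 0 H
  atom 3: C, bond orders sum to 3 (valence 4) → 1 H
  atom 4: I (halogen, monovalent) → 0 H
  atom 5: C, bond orders sum to 2 (valence 4) → 2 H
  atom 6: N, bond orders sum to 1 (valence 3) → 2 H
  atom 7: C, bond orders sum to 3 (valence 4) → 1 H
  atom 8: I (halogen, monovalent) → 0 H
  atom 9: C, bond orders sum to 2 (valence 4) → 2 H
  atom 10: C, bond orders sum to 3 (valence 4) → 1 H
  atom 11: C, bond orders sum to 2 (valence 4) → 2 H
  atom 12: C, bond orders sum to 1 (valence 4) → 3 H
  atom 13: C, bond orders sum to 3 (valence 4) → 1 H
  atom 14: O, bond orders sum to 2 (valence 2) → 0 H
Totals → C:9, H:15, I:2, N:1, O:2.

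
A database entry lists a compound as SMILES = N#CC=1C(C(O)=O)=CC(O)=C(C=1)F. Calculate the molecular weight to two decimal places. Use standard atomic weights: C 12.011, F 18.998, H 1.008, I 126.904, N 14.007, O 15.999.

181.12 g/mol

First, the molecular formula is C8H4FNO3 (counting implicit H from valence).
  C: 8 × 12.011 = 96.088
  F: 1 × 18.998 = 18.998
  H: 4 × 1.008 = 4.032
  N: 1 × 14.007 = 14.007
  O: 3 × 15.999 = 47.997
Sum: 8×12.011 + 1×18.998 + 4×1.008 + 1×14.007 + 3×15.999 = 181.122 → 181.12 g/mol.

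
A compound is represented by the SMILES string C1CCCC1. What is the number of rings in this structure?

1

In SMILES, each pair of matching ring-closure digits denotes one ring-closing bond; the number of such bonds equals the number of independent rings.
Ring-closure bonds here: 1.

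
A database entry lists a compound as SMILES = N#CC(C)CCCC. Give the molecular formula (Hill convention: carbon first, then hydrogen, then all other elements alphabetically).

C7H13N

Walk through each heavy atom and fill implicit hydrogens from standard valence (C 4, N 3, O 2, S 2, halogen 1):
  atom 1: N, bond orders sum to 3 (valence 3) → 0 H
  atom 2: C, bond orders sum to 4 (valence 4) → 0 H
  atom 3: C, bond orders sum to 3 (valence 4) → 1 H
  atom 4: C, bond orders sum to 1 (valence 4) → 3 H
  atom 5: C, bond orders sum to 2 (valence 4) → 2 H
  atom 6: C, bond orders sum to 2 (valence 4) → 2 H
  atom 7: C, bond orders sum to 2 (valence 4) → 2 H
  atom 8: C, bond orders sum to 1 (valence 4) → 3 H
Totals → C:7, H:13, N:1.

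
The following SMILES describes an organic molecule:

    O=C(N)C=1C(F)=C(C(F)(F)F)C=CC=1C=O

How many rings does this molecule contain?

1

In SMILES, each pair of matching ring-closure digits denotes one ring-closing bond; the number of such bonds equals the number of independent rings.
Ring-closure bonds here: 1.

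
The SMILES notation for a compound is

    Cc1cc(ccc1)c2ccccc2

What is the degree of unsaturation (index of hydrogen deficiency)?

8

Molecular formula: C13H12.
DoU = (2C + 2 + N − H − X) / 2, where X is the halogen count and O/S are ignored.
    = (2·13 + 2 + 0 − 12 − 0) / 2 = 16 / 2 = 8.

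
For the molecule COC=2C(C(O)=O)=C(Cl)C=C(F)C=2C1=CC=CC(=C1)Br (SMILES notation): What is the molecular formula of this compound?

Walk through each heavy atom and fill implicit hydrogens from standard valence (C 4, N 3, O 2, S 2, halogen 1):
  atom 1: C, bond orders sum to 1 (valence 4) → 3 H
  atom 2: O, bond orders sum to 2 (valence 2) → 0 H
  atom 3: C, bond orders sum to 4 (valence 4) → 0 H
  atom 4: C, bond orders sum to 4 (valence 4) → 0 H
  atom 5: C, bond orders sum to 4 (valence 4) → 0 H
  atom 6: O, bond orders sum to 1 (valence 2) → 1 H
  atom 7: O, bond orders sum to 2 (valence 2) → 0 H
  atom 8: C, bond orders sum to 4 (valence 4) → 0 H
  atom 9: Cl (halogen, monovalent) → 0 H
  atom 10: C, bond orders sum to 3 (valence 4) → 1 H
  atom 11: C, bond orders sum to 4 (valence 4) → 0 H
  atom 12: F (halogen, monovalent) → 0 H
  atom 13: C, bond orders sum to 4 (valence 4) → 0 H
  atom 14: C, bond orders sum to 4 (valence 4) → 0 H
  atom 15: C, bond orders sum to 3 (valence 4) → 1 H
  atom 16: C, bond orders sum to 3 (valence 4) → 1 H
  atom 17: C, bond orders sum to 3 (valence 4) → 1 H
  atom 18: C, bond orders sum to 4 (valence 4) → 0 H
  atom 19: C, bond orders sum to 3 (valence 4) → 1 H
  atom 20: Br (halogen, monovalent) → 0 H
Totals → C:14, H:9, Br:1, Cl:1, F:1, O:3.

C14H9BrClFO3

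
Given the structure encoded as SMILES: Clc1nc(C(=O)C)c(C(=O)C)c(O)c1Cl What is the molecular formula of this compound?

C9H7Cl2NO3

Walk through each heavy atom and fill implicit hydrogens from standard valence (C 4, N 3, O 2, S 2, halogen 1); for lowercase aromatic atoms, an aromatic c carries 1 H when it has two neighbours and 0 H with three, and aromatic n carries 0 H:
  atom 1: Cl (halogen, monovalent) → 0 H
  atom 2: aromatic c, 3 neighbours → 0 H
  atom 3: aromatic n, 2 neighbours → 0 H
  atom 4: aromatic c, 3 neighbours → 0 H
  atom 5: C, bond orders sum to 4 (valence 4) → 0 H
  atom 6: O, bond orders sum to 2 (valence 2) → 0 H
  atom 7: C, bond orders sum to 1 (valence 4) → 3 H
  atom 8: aromatic c, 3 neighbours → 0 H
  atom 9: C, bond orders sum to 4 (valence 4) → 0 H
  atom 10: O, bond orders sum to 2 (valence 2) → 0 H
  atom 11: C, bond orders sum to 1 (valence 4) → 3 H
  atom 12: aromatic c, 3 neighbours → 0 H
  atom 13: O, bond orders sum to 1 (valence 2) → 1 H
  atom 14: aromatic c, 3 neighbours → 0 H
  atom 15: Cl (halogen, monovalent) → 0 H
Totals → C:9, H:7, Cl:2, N:1, O:3.
In Hill order: C9H7Cl2NO3.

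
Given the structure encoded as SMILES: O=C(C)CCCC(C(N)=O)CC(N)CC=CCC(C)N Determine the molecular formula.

Walk through each heavy atom and fill implicit hydrogens from standard valence (C 4, N 3, O 2, S 2, halogen 1):
  atom 1: O, bond orders sum to 2 (valence 2) → 0 H
  atom 2: C, bond orders sum to 4 (valence 4) → 0 H
  atom 3: C, bond orders sum to 1 (valence 4) → 3 H
  atom 4: C, bond orders sum to 2 (valence 4) → 2 H
  atom 5: C, bond orders sum to 2 (valence 4) → 2 H
  atom 6: C, bond orders sum to 2 (valence 4) → 2 H
  atom 7: C, bond orders sum to 3 (valence 4) → 1 H
  atom 8: C, bond orders sum to 4 (valence 4) → 0 H
  atom 9: N, bond orders sum to 1 (valence 3) → 2 H
  atom 10: O, bond orders sum to 2 (valence 2) → 0 H
  atom 11: C, bond orders sum to 2 (valence 4) → 2 H
  atom 12: C, bond orders sum to 3 (valence 4) → 1 H
  atom 13: N, bond orders sum to 1 (valence 3) → 2 H
  atom 14: C, bond orders sum to 2 (valence 4) → 2 H
  atom 15: C, bond orders sum to 3 (valence 4) → 1 H
  atom 16: C, bond orders sum to 3 (valence 4) → 1 H
  atom 17: C, bond orders sum to 2 (valence 4) → 2 H
  atom 18: C, bond orders sum to 3 (valence 4) → 1 H
  atom 19: C, bond orders sum to 1 (valence 4) → 3 H
  atom 20: N, bond orders sum to 1 (valence 3) → 2 H
Totals → C:15, H:29, N:3, O:2.
In Hill order: C15H29N3O2.

C15H29N3O2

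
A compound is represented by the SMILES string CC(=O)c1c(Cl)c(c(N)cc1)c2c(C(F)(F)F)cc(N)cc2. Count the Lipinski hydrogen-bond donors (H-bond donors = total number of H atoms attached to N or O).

4

Donors: find every N or O and count the H atoms it carries.
  atom 3 (O): bond orders sum to 2 → 0 H
  atom 9 (N): bond orders sum to 1 → 2 H
  atom 20 (N): bond orders sum to 1 → 2 H
Lipinski HBD = 4.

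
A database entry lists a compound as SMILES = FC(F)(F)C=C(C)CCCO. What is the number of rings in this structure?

0

In SMILES, each pair of matching ring-closure digits denotes one ring-closing bond; the number of such bonds equals the number of independent rings.
Ring-closure bonds here: 0.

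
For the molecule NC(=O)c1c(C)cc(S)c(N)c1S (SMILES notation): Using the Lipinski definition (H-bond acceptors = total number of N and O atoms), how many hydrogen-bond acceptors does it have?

N atoms: 2; O atoms: 1.
Lipinski HBA = 2 + 1 = 3.

3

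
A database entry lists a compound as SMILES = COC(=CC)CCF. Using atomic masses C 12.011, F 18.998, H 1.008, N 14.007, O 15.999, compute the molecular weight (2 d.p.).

118.15 g/mol

First, the molecular formula is C6H11FO (counting implicit H from valence).
  C: 6 × 12.011 = 72.066
  F: 1 × 18.998 = 18.998
  H: 11 × 1.008 = 11.088
  O: 1 × 15.999 = 15.999
Sum: 6×12.011 + 1×18.998 + 11×1.008 + 1×15.999 = 118.151 → 118.15 g/mol.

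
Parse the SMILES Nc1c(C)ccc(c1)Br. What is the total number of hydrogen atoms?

Walk through each heavy atom and fill implicit hydrogens from standard valence (C 4, N 3, O 2, S 2, halogen 1); for lowercase aromatic atoms, an aromatic c carries 1 H when it has two neighbours and 0 H with three, and aromatic n carries 0 H:
  atom 1: N, bond orders sum to 1 (valence 3) → 2 H
  atom 2: aromatic c, 3 neighbours → 0 H
  atom 3: aromatic c, 3 neighbours → 0 H
  atom 4: C, bond orders sum to 1 (valence 4) → 3 H
  atom 5: aromatic c, 2 neighbours → 1 H
  atom 6: aromatic c, 2 neighbours → 1 H
  atom 7: aromatic c, 3 neighbours → 0 H
  atom 8: aromatic c, 2 neighbours → 1 H
  atom 9: Br (halogen, monovalent) → 0 H
Total hydrogens: 8.

8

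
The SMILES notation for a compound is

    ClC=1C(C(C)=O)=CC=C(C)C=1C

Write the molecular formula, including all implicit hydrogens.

C10H11ClO

Walk through each heavy atom and fill implicit hydrogens from standard valence (C 4, N 3, O 2, S 2, halogen 1):
  atom 1: Cl (halogen, monovalent) → 0 H
  atom 2: C, bond orders sum to 4 (valence 4) → 0 H
  atom 3: C, bond orders sum to 4 (valence 4) → 0 H
  atom 4: C, bond orders sum to 4 (valence 4) → 0 H
  atom 5: C, bond orders sum to 1 (valence 4) → 3 H
  atom 6: O, bond orders sum to 2 (valence 2) → 0 H
  atom 7: C, bond orders sum to 3 (valence 4) → 1 H
  atom 8: C, bond orders sum to 3 (valence 4) → 1 H
  atom 9: C, bond orders sum to 4 (valence 4) → 0 H
  atom 10: C, bond orders sum to 1 (valence 4) → 3 H
  atom 11: C, bond orders sum to 4 (valence 4) → 0 H
  atom 12: C, bond orders sum to 1 (valence 4) → 3 H
Totals → C:10, H:11, Cl:1, O:1.
In Hill order: C10H11ClO.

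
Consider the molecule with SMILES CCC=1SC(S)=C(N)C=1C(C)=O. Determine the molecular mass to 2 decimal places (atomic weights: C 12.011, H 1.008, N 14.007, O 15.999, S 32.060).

First, the molecular formula is C8H11NOS2 (counting implicit H from valence).
  C: 8 × 12.011 = 96.088
  H: 11 × 1.008 = 11.088
  N: 1 × 14.007 = 14.007
  O: 1 × 15.999 = 15.999
  S: 2 × 32.060 = 64.120
Sum: 8×12.011 + 11×1.008 + 1×14.007 + 1×15.999 + 2×32.060 = 201.302 → 201.30 g/mol.

201.30 g/mol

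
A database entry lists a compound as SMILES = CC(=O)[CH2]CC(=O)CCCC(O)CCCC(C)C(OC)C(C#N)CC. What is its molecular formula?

Walk through each heavy atom and fill implicit hydrogens from standard valence (C 4, N 3, O 2, S 2, halogen 1):
  atom 1: C, bond orders sum to 1 (valence 4) → 3 H
  atom 2: C, bond orders sum to 4 (valence 4) → 0 H
  atom 3: O, bond orders sum to 2 (valence 2) → 0 H
  atom 4: C with explicit H count 2
  atom 5: C, bond orders sum to 2 (valence 4) → 2 H
  atom 6: C, bond orders sum to 4 (valence 4) → 0 H
  atom 7: O, bond orders sum to 2 (valence 2) → 0 H
  atom 8: C, bond orders sum to 2 (valence 4) → 2 H
  atom 9: C, bond orders sum to 2 (valence 4) → 2 H
  atom 10: C, bond orders sum to 2 (valence 4) → 2 H
  atom 11: C, bond orders sum to 3 (valence 4) → 1 H
  atom 12: O, bond orders sum to 1 (valence 2) → 1 H
  atom 13: C, bond orders sum to 2 (valence 4) → 2 H
  atom 14: C, bond orders sum to 2 (valence 4) → 2 H
  atom 15: C, bond orders sum to 2 (valence 4) → 2 H
  atom 16: C, bond orders sum to 3 (valence 4) → 1 H
  atom 17: C, bond orders sum to 1 (valence 4) → 3 H
  atom 18: C, bond orders sum to 3 (valence 4) → 1 H
  atom 19: O, bond orders sum to 2 (valence 2) → 0 H
  atom 20: C, bond orders sum to 1 (valence 4) → 3 H
  atom 21: C, bond orders sum to 3 (valence 4) → 1 H
  atom 22: C, bond orders sum to 4 (valence 4) → 0 H
  atom 23: N, bond orders sum to 3 (valence 3) → 0 H
  atom 24: C, bond orders sum to 2 (valence 4) → 2 H
  atom 25: C, bond orders sum to 1 (valence 4) → 3 H
Totals → C:20, H:35, N:1, O:4.
In Hill order: C20H35NO4.

C20H35NO4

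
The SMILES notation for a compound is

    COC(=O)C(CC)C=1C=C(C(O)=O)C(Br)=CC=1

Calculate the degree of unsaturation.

Degree of unsaturation = (number of rings) + (number of π bonds).
Ring closures in the SMILES: 1.
π bonds: 5 double bonds (each 1 DoU) → 5 DoU from unsaturation.
Total DoU = 1 + 5 = 6.

6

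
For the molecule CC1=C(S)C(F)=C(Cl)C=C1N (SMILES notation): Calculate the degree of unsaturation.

Degree of unsaturation = (number of rings) + (number of π bonds).
Ring closures in the SMILES: 1.
π bonds: 3 double bonds (each 1 DoU) → 3 DoU from unsaturation.
Total DoU = 1 + 3 = 4.

4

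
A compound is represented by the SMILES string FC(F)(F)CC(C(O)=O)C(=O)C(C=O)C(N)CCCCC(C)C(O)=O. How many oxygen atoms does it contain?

Scan the SMILES for O atoms (remember two-letter symbols like Cl and Br are single atoms).
Oxygen count: 6.

6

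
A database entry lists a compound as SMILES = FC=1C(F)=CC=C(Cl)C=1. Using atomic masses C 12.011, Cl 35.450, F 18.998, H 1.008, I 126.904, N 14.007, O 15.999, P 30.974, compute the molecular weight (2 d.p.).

148.54 g/mol

First, the molecular formula is C6H3ClF2 (counting implicit H from valence).
  C: 6 × 12.011 = 72.066
  Cl: 1 × 35.450 = 35.450
  F: 2 × 18.998 = 37.996
  H: 3 × 1.008 = 3.024
Sum: 6×12.011 + 1×35.450 + 2×18.998 + 3×1.008 = 148.536 → 148.54 g/mol.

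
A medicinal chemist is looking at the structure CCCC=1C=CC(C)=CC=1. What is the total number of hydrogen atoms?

Walk through each heavy atom and fill implicit hydrogens from standard valence (C 4, N 3, O 2, S 2, halogen 1):
  atom 1: C, bond orders sum to 1 (valence 4) → 3 H
  atom 2: C, bond orders sum to 2 (valence 4) → 2 H
  atom 3: C, bond orders sum to 2 (valence 4) → 2 H
  atom 4: C, bond orders sum to 4 (valence 4) → 0 H
  atom 5: C, bond orders sum to 3 (valence 4) → 1 H
  atom 6: C, bond orders sum to 3 (valence 4) → 1 H
  atom 7: C, bond orders sum to 4 (valence 4) → 0 H
  atom 8: C, bond orders sum to 1 (valence 4) → 3 H
  atom 9: C, bond orders sum to 3 (valence 4) → 1 H
  atom 10: C, bond orders sum to 3 (valence 4) → 1 H
Total hydrogens: 14.

14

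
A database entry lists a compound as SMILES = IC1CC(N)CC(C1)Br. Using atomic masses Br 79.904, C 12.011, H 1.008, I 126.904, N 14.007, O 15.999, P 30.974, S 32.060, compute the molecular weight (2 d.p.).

First, the molecular formula is C6H11BrIN (counting implicit H from valence).
  Br: 1 × 79.904 = 79.904
  C: 6 × 12.011 = 72.066
  H: 11 × 1.008 = 11.088
  I: 1 × 126.904 = 126.904
  N: 1 × 14.007 = 14.007
Sum: 1×79.904 + 6×12.011 + 11×1.008 + 1×126.904 + 1×14.007 = 303.969 → 303.97 g/mol.

303.97 g/mol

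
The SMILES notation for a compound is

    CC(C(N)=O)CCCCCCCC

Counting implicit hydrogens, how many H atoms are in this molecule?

Walk through each heavy atom and fill implicit hydrogens from standard valence (C 4, N 3, O 2, S 2, halogen 1):
  atom 1: C, bond orders sum to 1 (valence 4) → 3 H
  atom 2: C, bond orders sum to 3 (valence 4) → 1 H
  atom 3: C, bond orders sum to 4 (valence 4) → 0 H
  atom 4: N, bond orders sum to 1 (valence 3) → 2 H
  atom 5: O, bond orders sum to 2 (valence 2) → 0 H
  atom 6: C, bond orders sum to 2 (valence 4) → 2 H
  atom 7: C, bond orders sum to 2 (valence 4) → 2 H
  atom 8: C, bond orders sum to 2 (valence 4) → 2 H
  atom 9: C, bond orders sum to 2 (valence 4) → 2 H
  atom 10: C, bond orders sum to 2 (valence 4) → 2 H
  atom 11: C, bond orders sum to 2 (valence 4) → 2 H
  atom 12: C, bond orders sum to 2 (valence 4) → 2 H
  atom 13: C, bond orders sum to 1 (valence 4) → 3 H
Total hydrogens: 23.

23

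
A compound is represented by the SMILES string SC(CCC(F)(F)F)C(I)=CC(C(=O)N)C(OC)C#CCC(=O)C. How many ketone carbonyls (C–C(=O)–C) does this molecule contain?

The ketone motif appears at heavy-atom position 22 in the SMILES.
Other groups present: 1 alkene, 1 alkyne, 1 amide, 1 ether, 1 thiol.
Ketone count: 1.

1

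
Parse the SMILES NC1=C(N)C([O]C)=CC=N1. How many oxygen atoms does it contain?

Scan the SMILES for O atoms (remember two-letter symbols like Cl and Br are single atoms).
Oxygen count: 1.

1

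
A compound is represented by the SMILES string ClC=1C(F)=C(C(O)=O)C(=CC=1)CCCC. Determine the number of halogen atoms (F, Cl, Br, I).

Halogen atoms appear at heavy-atom positions 1, 4 (1×Cl, 1×F).
Other groups present: 1 carboxylic acid.
Halogen count: 2.

2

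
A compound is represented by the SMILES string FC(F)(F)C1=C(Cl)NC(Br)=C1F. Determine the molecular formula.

C5HBrClF4N

Walk through each heavy atom and fill implicit hydrogens from standard valence (C 4, N 3, O 2, S 2, halogen 1):
  atom 1: F (halogen, monovalent) → 0 H
  atom 2: C, bond orders sum to 4 (valence 4) → 0 H
  atom 3: F (halogen, monovalent) → 0 H
  atom 4: F (halogen, monovalent) → 0 H
  atom 5: C, bond orders sum to 4 (valence 4) → 0 H
  atom 6: C, bond orders sum to 4 (valence 4) → 0 H
  atom 7: Cl (halogen, monovalent) → 0 H
  atom 8: N, bond orders sum to 2 (valence 3) → 1 H
  atom 9: C, bond orders sum to 4 (valence 4) → 0 H
  atom 10: Br (halogen, monovalent) → 0 H
  atom 11: C, bond orders sum to 4 (valence 4) → 0 H
  atom 12: F (halogen, monovalent) → 0 H
Totals → C:5, H:1, Br:1, Cl:1, F:4, N:1.
In Hill order: C5HBrClF4N.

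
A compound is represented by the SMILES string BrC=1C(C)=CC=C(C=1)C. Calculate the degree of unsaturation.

Molecular formula: C8H9Br.
DoU = (2C + 2 + N − H − X) / 2, where X is the halogen count and O/S are ignored.
    = (2·8 + 2 + 0 − 9 − 1) / 2 = 8 / 2 = 4.

4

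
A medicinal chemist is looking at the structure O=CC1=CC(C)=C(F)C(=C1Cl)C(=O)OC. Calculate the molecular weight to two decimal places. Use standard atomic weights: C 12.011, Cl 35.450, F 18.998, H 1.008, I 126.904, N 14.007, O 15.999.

First, the molecular formula is C10H8ClFO3 (counting implicit H from valence).
  C: 10 × 12.011 = 120.110
  Cl: 1 × 35.450 = 35.450
  F: 1 × 18.998 = 18.998
  H: 8 × 1.008 = 8.064
  O: 3 × 15.999 = 47.997
Sum: 10×12.011 + 1×35.450 + 1×18.998 + 8×1.008 + 3×15.999 = 230.619 → 230.62 g/mol.

230.62 g/mol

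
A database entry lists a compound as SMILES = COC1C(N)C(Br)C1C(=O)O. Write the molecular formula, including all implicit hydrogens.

C6H10BrNO3

Walk through each heavy atom and fill implicit hydrogens from standard valence (C 4, N 3, O 2, S 2, halogen 1):
  atom 1: C, bond orders sum to 1 (valence 4) → 3 H
  atom 2: O, bond orders sum to 2 (valence 2) → 0 H
  atom 3: C, bond orders sum to 3 (valence 4) → 1 H
  atom 4: C, bond orders sum to 3 (valence 4) → 1 H
  atom 5: N, bond orders sum to 1 (valence 3) → 2 H
  atom 6: C, bond orders sum to 3 (valence 4) → 1 H
  atom 7: Br (halogen, monovalent) → 0 H
  atom 8: C, bond orders sum to 3 (valence 4) → 1 H
  atom 9: C, bond orders sum to 4 (valence 4) → 0 H
  atom 10: O, bond orders sum to 2 (valence 2) → 0 H
  atom 11: O, bond orders sum to 1 (valence 2) → 1 H
Totals → C:6, H:10, Br:1, N:1, O:3.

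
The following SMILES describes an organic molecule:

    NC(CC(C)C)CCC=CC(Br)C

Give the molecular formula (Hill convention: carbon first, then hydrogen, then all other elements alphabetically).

Walk through each heavy atom and fill implicit hydrogens from standard valence (C 4, N 3, O 2, S 2, halogen 1):
  atom 1: N, bond orders sum to 1 (valence 3) → 2 H
  atom 2: C, bond orders sum to 3 (valence 4) → 1 H
  atom 3: C, bond orders sum to 2 (valence 4) → 2 H
  atom 4: C, bond orders sum to 3 (valence 4) → 1 H
  atom 5: C, bond orders sum to 1 (valence 4) → 3 H
  atom 6: C, bond orders sum to 1 (valence 4) → 3 H
  atom 7: C, bond orders sum to 2 (valence 4) → 2 H
  atom 8: C, bond orders sum to 2 (valence 4) → 2 H
  atom 9: C, bond orders sum to 3 (valence 4) → 1 H
  atom 10: C, bond orders sum to 3 (valence 4) → 1 H
  atom 11: C, bond orders sum to 3 (valence 4) → 1 H
  atom 12: Br (halogen, monovalent) → 0 H
  atom 13: C, bond orders sum to 1 (valence 4) → 3 H
Totals → C:11, H:22, Br:1, N:1.
In Hill order: C11H22BrN.

C11H22BrN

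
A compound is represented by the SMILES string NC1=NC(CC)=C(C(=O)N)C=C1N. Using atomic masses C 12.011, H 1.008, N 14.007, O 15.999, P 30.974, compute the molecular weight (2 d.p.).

First, the molecular formula is C8H12N4O (counting implicit H from valence).
  C: 8 × 12.011 = 96.088
  H: 12 × 1.008 = 12.096
  N: 4 × 14.007 = 56.028
  O: 1 × 15.999 = 15.999
Sum: 8×12.011 + 12×1.008 + 4×14.007 + 1×15.999 = 180.211 → 180.21 g/mol.

180.21 g/mol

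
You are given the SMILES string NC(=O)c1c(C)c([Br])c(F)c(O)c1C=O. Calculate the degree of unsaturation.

Molecular formula: C9H7BrFNO3.
DoU = (2C + 2 + N − H − X) / 2, where X is the halogen count and O/S are ignored.
    = (2·9 + 2 + 1 − 7 − 2) / 2 = 12 / 2 = 6.

6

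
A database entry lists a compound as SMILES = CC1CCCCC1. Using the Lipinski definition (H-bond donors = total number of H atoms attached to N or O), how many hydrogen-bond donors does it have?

Donors: find every N or O and count the H atoms it carries.
  (no N or O atoms present)
Lipinski HBD = 0.

0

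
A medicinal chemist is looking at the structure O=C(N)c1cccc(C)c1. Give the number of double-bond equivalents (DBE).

5

Molecular formula: C8H9NO.
DoU = (2C + 2 + N − H − X) / 2, where X is the halogen count and O/S are ignored.
    = (2·8 + 2 + 1 − 9 − 0) / 2 = 10 / 2 = 5.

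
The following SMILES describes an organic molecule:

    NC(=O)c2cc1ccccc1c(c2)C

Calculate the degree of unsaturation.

Molecular formula: C12H11NO.
DoU = (2C + 2 + N − H − X) / 2, where X is the halogen count and O/S are ignored.
    = (2·12 + 2 + 1 − 11 − 0) / 2 = 16 / 2 = 8.

8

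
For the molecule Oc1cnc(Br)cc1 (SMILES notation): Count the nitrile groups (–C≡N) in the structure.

0

Scan the SMILES for the nitrile motif — none present.
Groups that are present: 1 hydroxyl.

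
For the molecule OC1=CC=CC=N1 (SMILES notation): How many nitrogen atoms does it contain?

Scan the SMILES for N atoms (remember two-letter symbols like Cl and Br are single atoms).
Nitrogen count: 1.

1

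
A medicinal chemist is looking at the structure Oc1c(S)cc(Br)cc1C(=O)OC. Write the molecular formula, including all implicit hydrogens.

Walk through each heavy atom and fill implicit hydrogens from standard valence (C 4, N 3, O 2, S 2, halogen 1); for lowercase aromatic atoms, an aromatic c carries 1 H when it has two neighbours and 0 H with three, and aromatic n carries 0 H:
  atom 1: O, bond orders sum to 1 (valence 2) → 1 H
  atom 2: aromatic c, 3 neighbours → 0 H
  atom 3: aromatic c, 3 neighbours → 0 H
  atom 4: S, bond orders sum to 1 (valence 2) → 1 H
  atom 5: aromatic c, 2 neighbours → 1 H
  atom 6: aromatic c, 3 neighbours → 0 H
  atom 7: Br (halogen, monovalent) → 0 H
  atom 8: aromatic c, 2 neighbours → 1 H
  atom 9: aromatic c, 3 neighbours → 0 H
  atom 10: C, bond orders sum to 4 (valence 4) → 0 H
  atom 11: O, bond orders sum to 2 (valence 2) → 0 H
  atom 12: O, bond orders sum to 2 (valence 2) → 0 H
  atom 13: C, bond orders sum to 1 (valence 4) → 3 H
Totals → C:8, H:7, Br:1, O:3, S:1.
In Hill order: C8H7BrO3S.

C8H7BrO3S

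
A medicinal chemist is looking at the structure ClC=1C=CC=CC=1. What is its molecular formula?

Walk through each heavy atom and fill implicit hydrogens from standard valence (C 4, N 3, O 2, S 2, halogen 1):
  atom 1: Cl (halogen, monovalent) → 0 H
  atom 2: C, bond orders sum to 4 (valence 4) → 0 H
  atom 3: C, bond orders sum to 3 (valence 4) → 1 H
  atom 4: C, bond orders sum to 3 (valence 4) → 1 H
  atom 5: C, bond orders sum to 3 (valence 4) → 1 H
  atom 6: C, bond orders sum to 3 (valence 4) → 1 H
  atom 7: C, bond orders sum to 3 (valence 4) → 1 H
Totals → C:6, H:5, Cl:1.

C6H5Cl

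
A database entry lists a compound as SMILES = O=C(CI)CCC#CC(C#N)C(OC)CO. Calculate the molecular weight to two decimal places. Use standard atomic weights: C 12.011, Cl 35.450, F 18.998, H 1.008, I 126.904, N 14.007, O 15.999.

335.14 g/mol

First, the molecular formula is C11H14INO3 (counting implicit H from valence).
  C: 11 × 12.011 = 132.121
  H: 14 × 1.008 = 14.112
  I: 1 × 126.904 = 126.904
  N: 1 × 14.007 = 14.007
  O: 3 × 15.999 = 47.997
Sum: 11×12.011 + 14×1.008 + 1×126.904 + 1×14.007 + 3×15.999 = 335.141 → 335.14 g/mol.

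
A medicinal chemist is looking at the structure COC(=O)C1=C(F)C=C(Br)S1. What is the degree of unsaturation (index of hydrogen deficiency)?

4

Degree of unsaturation = (number of rings) + (number of π bonds).
Ring closures in the SMILES: 1.
π bonds: 3 double bonds (each 1 DoU) → 3 DoU from unsaturation.
Total DoU = 1 + 3 = 4.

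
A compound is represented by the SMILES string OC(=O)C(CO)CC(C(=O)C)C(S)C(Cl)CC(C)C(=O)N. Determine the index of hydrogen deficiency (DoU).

3

Degree of unsaturation = (number of rings) + (number of π bonds).
Ring closures in the SMILES: 0.
π bonds: 3 double bonds (each 1 DoU) → 3 DoU from unsaturation.
Total DoU = 0 + 3 = 3.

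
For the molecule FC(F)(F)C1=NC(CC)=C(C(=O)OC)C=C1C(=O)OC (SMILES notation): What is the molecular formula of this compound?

Walk through each heavy atom and fill implicit hydrogens from standard valence (C 4, N 3, O 2, S 2, halogen 1):
  atom 1: F (halogen, monovalent) → 0 H
  atom 2: C, bond orders sum to 4 (valence 4) → 0 H
  atom 3: F (halogen, monovalent) → 0 H
  atom 4: F (halogen, monovalent) → 0 H
  atom 5: C, bond orders sum to 4 (valence 4) → 0 H
  atom 6: N, bond orders sum to 3 (valence 3) → 0 H
  atom 7: C, bond orders sum to 4 (valence 4) → 0 H
  atom 8: C, bond orders sum to 2 (valence 4) → 2 H
  atom 9: C, bond orders sum to 1 (valence 4) → 3 H
  atom 10: C, bond orders sum to 4 (valence 4) → 0 H
  atom 11: C, bond orders sum to 4 (valence 4) → 0 H
  atom 12: O, bond orders sum to 2 (valence 2) → 0 H
  atom 13: O, bond orders sum to 2 (valence 2) → 0 H
  atom 14: C, bond orders sum to 1 (valence 4) → 3 H
  atom 15: C, bond orders sum to 3 (valence 4) → 1 H
  atom 16: C, bond orders sum to 4 (valence 4) → 0 H
  atom 17: C, bond orders sum to 4 (valence 4) → 0 H
  atom 18: O, bond orders sum to 2 (valence 2) → 0 H
  atom 19: O, bond orders sum to 2 (valence 2) → 0 H
  atom 20: C, bond orders sum to 1 (valence 4) → 3 H
Totals → C:12, H:12, F:3, N:1, O:4.
In Hill order: C12H12F3NO4.

C12H12F3NO4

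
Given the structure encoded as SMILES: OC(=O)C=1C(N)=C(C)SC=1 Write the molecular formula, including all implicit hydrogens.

Walk through each heavy atom and fill implicit hydrogens from standard valence (C 4, N 3, O 2, S 2, halogen 1):
  atom 1: O, bond orders sum to 1 (valence 2) → 1 H
  atom 2: C, bond orders sum to 4 (valence 4) → 0 H
  atom 3: O, bond orders sum to 2 (valence 2) → 0 H
  atom 4: C, bond orders sum to 4 (valence 4) → 0 H
  atom 5: C, bond orders sum to 4 (valence 4) → 0 H
  atom 6: N, bond orders sum to 1 (valence 3) → 2 H
  atom 7: C, bond orders sum to 4 (valence 4) → 0 H
  atom 8: C, bond orders sum to 1 (valence 4) → 3 H
  atom 9: S, bond orders sum to 2 (valence 2) → 0 H
  atom 10: C, bond orders sum to 3 (valence 4) → 1 H
Totals → C:6, H:7, N:1, O:2, S:1.

C6H7NO2S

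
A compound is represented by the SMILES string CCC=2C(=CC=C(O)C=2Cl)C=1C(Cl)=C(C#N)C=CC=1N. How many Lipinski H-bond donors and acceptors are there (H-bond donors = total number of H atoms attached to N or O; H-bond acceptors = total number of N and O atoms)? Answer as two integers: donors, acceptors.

Donors: find every N or O and count the H atoms it carries.
  atom 8 (O): bond orders sum to 1 → 1 H
  atom 16 (N): bond orders sum to 3 → 0 H
  atom 20 (N): bond orders sum to 1 → 2 H
Lipinski HBD = 3.
Acceptors: N atoms = 2, O atoms = 1 → HBA = 3.

3, 3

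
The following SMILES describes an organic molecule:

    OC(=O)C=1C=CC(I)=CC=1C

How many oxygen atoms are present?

Scan the SMILES for O atoms (remember two-letter symbols like Cl and Br are single atoms).
Oxygen count: 2.

2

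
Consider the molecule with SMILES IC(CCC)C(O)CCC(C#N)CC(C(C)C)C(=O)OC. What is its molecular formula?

Walk through each heavy atom and fill implicit hydrogens from standard valence (C 4, N 3, O 2, S 2, halogen 1):
  atom 1: I (halogen, monovalent) → 0 H
  atom 2: C, bond orders sum to 3 (valence 4) → 1 H
  atom 3: C, bond orders sum to 2 (valence 4) → 2 H
  atom 4: C, bond orders sum to 2 (valence 4) → 2 H
  atom 5: C, bond orders sum to 1 (valence 4) → 3 H
  atom 6: C, bond orders sum to 3 (valence 4) → 1 H
  atom 7: O, bond orders sum to 1 (valence 2) → 1 H
  atom 8: C, bond orders sum to 2 (valence 4) → 2 H
  atom 9: C, bond orders sum to 2 (valence 4) → 2 H
  atom 10: C, bond orders sum to 3 (valence 4) → 1 H
  atom 11: C, bond orders sum to 4 (valence 4) → 0 H
  atom 12: N, bond orders sum to 3 (valence 3) → 0 H
  atom 13: C, bond orders sum to 2 (valence 4) → 2 H
  atom 14: C, bond orders sum to 3 (valence 4) → 1 H
  atom 15: C, bond orders sum to 3 (valence 4) → 1 H
  atom 16: C, bond orders sum to 1 (valence 4) → 3 H
  atom 17: C, bond orders sum to 1 (valence 4) → 3 H
  atom 18: C, bond orders sum to 4 (valence 4) → 0 H
  atom 19: O, bond orders sum to 2 (valence 2) → 0 H
  atom 20: O, bond orders sum to 2 (valence 2) → 0 H
  atom 21: C, bond orders sum to 1 (valence 4) → 3 H
Totals → C:16, H:28, I:1, N:1, O:3.
In Hill order: C16H28INO3.

C16H28INO3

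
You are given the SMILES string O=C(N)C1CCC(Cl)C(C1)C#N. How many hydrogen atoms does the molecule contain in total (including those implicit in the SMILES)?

11

Walk through each heavy atom and fill implicit hydrogens from standard valence (C 4, N 3, O 2, S 2, halogen 1):
  atom 1: O, bond orders sum to 2 (valence 2) → 0 H
  atom 2: C, bond orders sum to 4 (valence 4) → 0 H
  atom 3: N, bond orders sum to 1 (valence 3) → 2 H
  atom 4: C, bond orders sum to 3 (valence 4) → 1 H
  atom 5: C, bond orders sum to 2 (valence 4) → 2 H
  atom 6: C, bond orders sum to 2 (valence 4) → 2 H
  atom 7: C, bond orders sum to 3 (valence 4) → 1 H
  atom 8: Cl (halogen, monovalent) → 0 H
  atom 9: C, bond orders sum to 3 (valence 4) → 1 H
  atom 10: C, bond orders sum to 2 (valence 4) → 2 H
  atom 11: C, bond orders sum to 4 (valence 4) → 0 H
  atom 12: N, bond orders sum to 3 (valence 3) → 0 H
Total hydrogens: 11.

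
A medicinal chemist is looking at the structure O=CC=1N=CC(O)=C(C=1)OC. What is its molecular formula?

C7H7NO3

Walk through each heavy atom and fill implicit hydrogens from standard valence (C 4, N 3, O 2, S 2, halogen 1):
  atom 1: O, bond orders sum to 2 (valence 2) → 0 H
  atom 2: C, bond orders sum to 3 (valence 4) → 1 H
  atom 3: C, bond orders sum to 4 (valence 4) → 0 H
  atom 4: N, bond orders sum to 3 (valence 3) → 0 H
  atom 5: C, bond orders sum to 3 (valence 4) → 1 H
  atom 6: C, bond orders sum to 4 (valence 4) → 0 H
  atom 7: O, bond orders sum to 1 (valence 2) → 1 H
  atom 8: C, bond orders sum to 4 (valence 4) → 0 H
  atom 9: C, bond orders sum to 3 (valence 4) → 1 H
  atom 10: O, bond orders sum to 2 (valence 2) → 0 H
  atom 11: C, bond orders sum to 1 (valence 4) → 3 H
Totals → C:7, H:7, N:1, O:3.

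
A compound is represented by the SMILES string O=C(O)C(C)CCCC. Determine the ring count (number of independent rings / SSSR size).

0

In SMILES, each pair of matching ring-closure digits denotes one ring-closing bond; the number of such bonds equals the number of independent rings.
Ring-closure bonds here: 0.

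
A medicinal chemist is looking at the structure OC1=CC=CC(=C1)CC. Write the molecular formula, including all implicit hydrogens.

C8H10O

Walk through each heavy atom and fill implicit hydrogens from standard valence (C 4, N 3, O 2, S 2, halogen 1):
  atom 1: O, bond orders sum to 1 (valence 2) → 1 H
  atom 2: C, bond orders sum to 4 (valence 4) → 0 H
  atom 3: C, bond orders sum to 3 (valence 4) → 1 H
  atom 4: C, bond orders sum to 3 (valence 4) → 1 H
  atom 5: C, bond orders sum to 3 (valence 4) → 1 H
  atom 6: C, bond orders sum to 4 (valence 4) → 0 H
  atom 7: C, bond orders sum to 3 (valence 4) → 1 H
  atom 8: C, bond orders sum to 2 (valence 4) → 2 H
  atom 9: C, bond orders sum to 1 (valence 4) → 3 H
Totals → C:8, H:10, O:1.
In Hill order: C8H10O.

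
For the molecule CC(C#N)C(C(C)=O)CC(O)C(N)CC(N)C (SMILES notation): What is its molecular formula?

C12H23N3O2

Walk through each heavy atom and fill implicit hydrogens from standard valence (C 4, N 3, O 2, S 2, halogen 1):
  atom 1: C, bond orders sum to 1 (valence 4) → 3 H
  atom 2: C, bond orders sum to 3 (valence 4) → 1 H
  atom 3: C, bond orders sum to 4 (valence 4) → 0 H
  atom 4: N, bond orders sum to 3 (valence 3) → 0 H
  atom 5: C, bond orders sum to 3 (valence 4) → 1 H
  atom 6: C, bond orders sum to 4 (valence 4) → 0 H
  atom 7: C, bond orders sum to 1 (valence 4) → 3 H
  atom 8: O, bond orders sum to 2 (valence 2) → 0 H
  atom 9: C, bond orders sum to 2 (valence 4) → 2 H
  atom 10: C, bond orders sum to 3 (valence 4) → 1 H
  atom 11: O, bond orders sum to 1 (valence 2) → 1 H
  atom 12: C, bond orders sum to 3 (valence 4) → 1 H
  atom 13: N, bond orders sum to 1 (valence 3) → 2 H
  atom 14: C, bond orders sum to 2 (valence 4) → 2 H
  atom 15: C, bond orders sum to 3 (valence 4) → 1 H
  atom 16: N, bond orders sum to 1 (valence 3) → 2 H
  atom 17: C, bond orders sum to 1 (valence 4) → 3 H
Totals → C:12, H:23, N:3, O:2.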